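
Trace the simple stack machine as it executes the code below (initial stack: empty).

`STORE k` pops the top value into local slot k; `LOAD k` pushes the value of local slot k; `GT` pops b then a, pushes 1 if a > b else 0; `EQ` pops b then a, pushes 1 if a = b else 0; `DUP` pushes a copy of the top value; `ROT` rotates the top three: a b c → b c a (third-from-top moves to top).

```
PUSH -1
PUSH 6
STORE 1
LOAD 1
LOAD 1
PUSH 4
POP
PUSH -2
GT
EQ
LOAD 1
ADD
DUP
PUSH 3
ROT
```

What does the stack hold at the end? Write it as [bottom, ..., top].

PUSH -1 → -1
PUSH 6  → -1 6
STORE 1 → -1
LOAD 1  → -1 6
LOAD 1  → -1 6 6
PUSH 4  → -1 6 6 4
POP     → -1 6 6
PUSH -2 → -1 6 6 -2
GT      → -1 6 1
EQ      → -1 0
LOAD 1  → -1 0 6
ADD     → -1 6
DUP     → -1 6 6
PUSH 3  → -1 6 6 3
ROT     → -1 6 3 6

[-1, 6, 3, 6]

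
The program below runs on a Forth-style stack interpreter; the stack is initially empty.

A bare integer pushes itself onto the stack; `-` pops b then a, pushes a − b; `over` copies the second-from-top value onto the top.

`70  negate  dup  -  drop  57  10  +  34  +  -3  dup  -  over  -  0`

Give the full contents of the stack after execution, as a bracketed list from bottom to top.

70     -> [70]
negate -> [-70]
dup    -> [-70, -70]
-      -> [0]
drop   -> []
57     -> [57]
10     -> [57, 10]
+      -> [67]
34     -> [67, 34]
+      -> [101]
-3     -> [101, -3]
dup    -> [101, -3, -3]
-      -> [101, 0]
over   -> [101, 0, 101]
-      -> [101, -101]
0      -> [101, -101, 0]

[101, -101, 0]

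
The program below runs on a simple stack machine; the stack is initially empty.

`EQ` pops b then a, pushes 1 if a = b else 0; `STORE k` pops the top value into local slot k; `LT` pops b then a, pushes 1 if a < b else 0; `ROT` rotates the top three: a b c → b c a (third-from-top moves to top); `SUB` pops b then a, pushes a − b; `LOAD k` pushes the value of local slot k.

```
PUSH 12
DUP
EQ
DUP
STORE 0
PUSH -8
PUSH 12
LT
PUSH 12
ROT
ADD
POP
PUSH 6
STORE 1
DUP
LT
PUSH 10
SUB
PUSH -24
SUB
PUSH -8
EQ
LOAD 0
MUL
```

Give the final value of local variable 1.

6

PUSH 12   12
DUP       12 12
EQ        1
DUP       1 1
STORE 0   1
PUSH -8   1 -8
PUSH 12   1 -8 12
LT        1 1
PUSH 12   1 1 12
ROT       1 12 1
ADD       1 13
POP       1
PUSH 6    1 6
STORE 1   1
DUP       1 1
LT        0
PUSH 10   0 10
SUB       -10
PUSH -24  -10 -24
SUB       14
PUSH -8   14 -8
EQ        0
LOAD 0    0 1
MUL       0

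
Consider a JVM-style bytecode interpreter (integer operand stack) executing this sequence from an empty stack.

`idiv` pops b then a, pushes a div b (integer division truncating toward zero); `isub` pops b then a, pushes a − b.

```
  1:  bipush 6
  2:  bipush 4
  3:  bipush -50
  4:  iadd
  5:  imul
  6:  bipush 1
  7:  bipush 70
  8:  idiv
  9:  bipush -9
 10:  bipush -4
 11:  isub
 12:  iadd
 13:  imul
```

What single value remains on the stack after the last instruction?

bipush 6   → [6]
bipush 4   → [6, 4]
bipush -50 → [6, 4, -50]
iadd       → [6, -46]
imul       → [-276]
bipush 1   → [-276, 1]
bipush 70  → [-276, 1, 70]
idiv       → [-276, 0]
bipush -9  → [-276, 0, -9]
bipush -4  → [-276, 0, -9, -4]
isub       → [-276, 0, -5]
iadd       → [-276, -5]
imul       → [1380]

1380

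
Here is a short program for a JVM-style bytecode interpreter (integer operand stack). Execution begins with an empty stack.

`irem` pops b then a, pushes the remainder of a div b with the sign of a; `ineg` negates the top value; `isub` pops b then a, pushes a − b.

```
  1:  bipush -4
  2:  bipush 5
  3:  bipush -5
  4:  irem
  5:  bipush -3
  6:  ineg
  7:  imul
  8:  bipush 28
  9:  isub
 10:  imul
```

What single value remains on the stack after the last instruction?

112

bipush -4 → -4
bipush 5  → -4 5
bipush -5 → -4 5 -5
irem      → -4 0
bipush -3 → -4 0 -3
ineg      → -4 0 3
imul      → -4 0
bipush 28 → -4 0 28
isub      → -4 -28
imul      → 112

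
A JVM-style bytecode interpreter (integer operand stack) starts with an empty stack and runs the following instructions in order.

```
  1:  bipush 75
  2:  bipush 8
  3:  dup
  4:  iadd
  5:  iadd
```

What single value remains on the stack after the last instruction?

bipush 75 : [75]
bipush 8  : [75, 8]
dup       : [75, 8, 8]
iadd      : [75, 16]
iadd      : [91]

91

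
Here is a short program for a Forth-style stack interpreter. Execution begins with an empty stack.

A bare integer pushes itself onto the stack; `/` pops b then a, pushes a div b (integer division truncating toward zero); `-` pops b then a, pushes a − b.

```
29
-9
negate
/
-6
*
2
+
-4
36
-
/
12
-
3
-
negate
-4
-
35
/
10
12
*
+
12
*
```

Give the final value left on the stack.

1440

29     : 29
-9     : 29 -9
negate : 29 9
/      : 3
-6     : 3 -6
*      : -18
2      : -18 2
+      : -16
-4     : -16 -4
36     : -16 -4 36
-      : -16 -40
/      : 0
12     : 0 12
-      : -12
3      : -12 3
-      : -15
negate : 15
-4     : 15 -4
-      : 19
35     : 19 35
/      : 0
10     : 0 10
12     : 0 10 12
*      : 0 120
+      : 120
12     : 120 12
*      : 1440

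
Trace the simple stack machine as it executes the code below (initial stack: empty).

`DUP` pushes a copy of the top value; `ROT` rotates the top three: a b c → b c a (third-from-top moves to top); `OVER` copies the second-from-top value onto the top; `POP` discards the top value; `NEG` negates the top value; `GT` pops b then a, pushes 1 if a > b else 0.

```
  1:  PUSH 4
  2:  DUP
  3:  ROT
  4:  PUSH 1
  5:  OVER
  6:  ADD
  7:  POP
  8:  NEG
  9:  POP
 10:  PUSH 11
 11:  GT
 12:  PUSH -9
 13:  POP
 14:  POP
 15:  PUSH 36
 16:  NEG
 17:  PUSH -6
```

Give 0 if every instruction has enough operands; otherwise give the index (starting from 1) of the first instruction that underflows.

3

PUSH 4 → [4]
DUP    → [4, 4]
ROT  — needs 3 operands, stack has 2 → underflow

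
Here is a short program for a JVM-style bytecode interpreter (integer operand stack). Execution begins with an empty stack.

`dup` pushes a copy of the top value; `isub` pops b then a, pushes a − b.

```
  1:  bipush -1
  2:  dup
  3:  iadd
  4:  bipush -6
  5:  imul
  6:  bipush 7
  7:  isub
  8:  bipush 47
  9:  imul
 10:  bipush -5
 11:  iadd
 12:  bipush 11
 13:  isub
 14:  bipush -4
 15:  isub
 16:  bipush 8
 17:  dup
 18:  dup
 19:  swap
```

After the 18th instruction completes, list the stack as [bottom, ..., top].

[223, 8, 8, 8]

bipush -1  -1
dup        -1 -1
iadd       -2
bipush -6  -2 -6
imul       12
bipush 7   12 7
isub       5
bipush 47  5 47
imul       235
bipush -5  235 -5
iadd       230
bipush 11  230 11
isub       219
bipush -4  219 -4
isub       223
bipush 8   223 8
dup        223 8 8
dup        223 8 8 8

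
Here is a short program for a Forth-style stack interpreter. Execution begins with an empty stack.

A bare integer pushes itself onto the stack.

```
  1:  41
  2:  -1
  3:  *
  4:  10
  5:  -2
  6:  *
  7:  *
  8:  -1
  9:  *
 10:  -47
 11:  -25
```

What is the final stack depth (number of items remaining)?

3

41  → 41
-1  → 41 -1
*   → -41
10  → -41 10
-2  → -41 10 -2
*   → -41 -20
*   → 820
-1  → 820 -1
*   → -820
-47 → -820 -47
-25 → -820 -47 -25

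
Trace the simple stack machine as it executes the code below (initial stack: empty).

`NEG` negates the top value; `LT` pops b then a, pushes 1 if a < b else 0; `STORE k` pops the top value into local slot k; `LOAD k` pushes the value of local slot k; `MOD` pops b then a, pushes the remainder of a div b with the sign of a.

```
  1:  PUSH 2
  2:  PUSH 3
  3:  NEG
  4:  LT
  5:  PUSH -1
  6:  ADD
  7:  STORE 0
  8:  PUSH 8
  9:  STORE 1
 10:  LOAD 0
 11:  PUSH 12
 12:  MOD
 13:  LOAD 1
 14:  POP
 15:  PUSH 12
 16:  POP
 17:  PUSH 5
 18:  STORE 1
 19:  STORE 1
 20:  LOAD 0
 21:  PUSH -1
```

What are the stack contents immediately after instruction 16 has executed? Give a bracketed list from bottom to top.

PUSH 2  : [2]
PUSH 3  : [2, 3]
NEG     : [2, -3]
LT      : [0]
PUSH -1 : [0, -1]
ADD     : [-1]
STORE 0 : []
PUSH 8  : [8]
STORE 1 : []
LOAD 0  : [-1]
PUSH 12 : [-1, 12]
MOD     : [-1]
LOAD 1  : [-1, 8]
POP     : [-1]
PUSH 12 : [-1, 12]
POP     : [-1]

[-1]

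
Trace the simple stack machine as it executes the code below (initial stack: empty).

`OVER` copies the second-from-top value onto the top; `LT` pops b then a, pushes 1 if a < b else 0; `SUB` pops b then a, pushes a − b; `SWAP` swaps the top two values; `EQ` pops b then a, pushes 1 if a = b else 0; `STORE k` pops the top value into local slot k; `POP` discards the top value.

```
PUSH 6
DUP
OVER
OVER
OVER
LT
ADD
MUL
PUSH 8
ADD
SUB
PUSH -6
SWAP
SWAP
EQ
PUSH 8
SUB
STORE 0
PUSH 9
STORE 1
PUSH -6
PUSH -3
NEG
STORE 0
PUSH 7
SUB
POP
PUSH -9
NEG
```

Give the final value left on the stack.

PUSH 6  -> [6]
DUP     -> [6, 6]
OVER    -> [6, 6, 6]
OVER    -> [6, 6, 6, 6]
OVER    -> [6, 6, 6, 6, 6]
LT      -> [6, 6, 6, 0]
ADD     -> [6, 6, 6]
MUL     -> [6, 36]
PUSH 8  -> [6, 36, 8]
ADD     -> [6, 44]
SUB     -> [-38]
PUSH -6 -> [-38, -6]
SWAP    -> [-6, -38]
SWAP    -> [-38, -6]
EQ      -> [0]
PUSH 8  -> [0, 8]
SUB     -> [-8]
STORE 0 -> []
PUSH 9  -> [9]
STORE 1 -> []
PUSH -6 -> [-6]
PUSH -3 -> [-6, -3]
NEG     -> [-6, 3]
STORE 0 -> [-6]
PUSH 7  -> [-6, 7]
SUB     -> [-13]
POP     -> []
PUSH -9 -> [-9]
NEG     -> [9]

9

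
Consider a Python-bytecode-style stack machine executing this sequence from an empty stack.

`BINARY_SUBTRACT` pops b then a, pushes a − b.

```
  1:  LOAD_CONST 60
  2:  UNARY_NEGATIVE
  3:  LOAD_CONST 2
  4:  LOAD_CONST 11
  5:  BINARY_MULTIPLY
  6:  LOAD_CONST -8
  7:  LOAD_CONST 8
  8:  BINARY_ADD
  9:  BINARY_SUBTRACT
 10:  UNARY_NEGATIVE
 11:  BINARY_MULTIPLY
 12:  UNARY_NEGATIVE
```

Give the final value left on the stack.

-1320

LOAD_CONST 60   -> [60]
UNARY_NEGATIVE  -> [-60]
LOAD_CONST 2    -> [-60, 2]
LOAD_CONST 11   -> [-60, 2, 11]
BINARY_MULTIPLY -> [-60, 22]
LOAD_CONST -8   -> [-60, 22, -8]
LOAD_CONST 8    -> [-60, 22, -8, 8]
BINARY_ADD      -> [-60, 22, 0]
BINARY_SUBTRACT -> [-60, 22]
UNARY_NEGATIVE  -> [-60, -22]
BINARY_MULTIPLY -> [1320]
UNARY_NEGATIVE  -> [-1320]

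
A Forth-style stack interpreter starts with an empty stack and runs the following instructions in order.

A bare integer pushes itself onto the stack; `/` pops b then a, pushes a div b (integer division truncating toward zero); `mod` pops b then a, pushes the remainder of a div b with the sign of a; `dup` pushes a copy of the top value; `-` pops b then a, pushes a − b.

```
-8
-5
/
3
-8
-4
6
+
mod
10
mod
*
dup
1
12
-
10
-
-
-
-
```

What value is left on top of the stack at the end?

22

-8  -> [-8]
-5  -> [-8, -5]
/   -> [1]
3   -> [1, 3]
-8  -> [1, 3, -8]
-4  -> [1, 3, -8, -4]
6   -> [1, 3, -8, -4, 6]
+   -> [1, 3, -8, 2]
mod -> [1, 3, 0]
10  -> [1, 3, 0, 10]
mod -> [1, 3, 0]
*   -> [1, 0]
dup -> [1, 0, 0]
1   -> [1, 0, 0, 1]
12  -> [1, 0, 0, 1, 12]
-   -> [1, 0, 0, -11]
10  -> [1, 0, 0, -11, 10]
-   -> [1, 0, 0, -21]
-   -> [1, 0, 21]
-   -> [1, -21]
-   -> [22]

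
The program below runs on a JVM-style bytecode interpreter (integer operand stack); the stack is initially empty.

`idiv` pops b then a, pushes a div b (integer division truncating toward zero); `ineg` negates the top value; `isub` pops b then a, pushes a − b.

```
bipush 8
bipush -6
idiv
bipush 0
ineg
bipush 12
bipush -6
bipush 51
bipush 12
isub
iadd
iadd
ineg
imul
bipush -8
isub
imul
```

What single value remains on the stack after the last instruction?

-8

bipush 8  : 8
bipush -6 : 8 -6
idiv      : -1
bipush 0  : -1 0
ineg      : -1 0
bipush 12 : -1 0 12
bipush -6 : -1 0 12 -6
bipush 51 : -1 0 12 -6 51
bipush 12 : -1 0 12 -6 51 12
isub      : -1 0 12 -6 39
iadd      : -1 0 12 33
iadd      : -1 0 45
ineg      : -1 0 -45
imul      : -1 0
bipush -8 : -1 0 -8
isub      : -1 8
imul      : -8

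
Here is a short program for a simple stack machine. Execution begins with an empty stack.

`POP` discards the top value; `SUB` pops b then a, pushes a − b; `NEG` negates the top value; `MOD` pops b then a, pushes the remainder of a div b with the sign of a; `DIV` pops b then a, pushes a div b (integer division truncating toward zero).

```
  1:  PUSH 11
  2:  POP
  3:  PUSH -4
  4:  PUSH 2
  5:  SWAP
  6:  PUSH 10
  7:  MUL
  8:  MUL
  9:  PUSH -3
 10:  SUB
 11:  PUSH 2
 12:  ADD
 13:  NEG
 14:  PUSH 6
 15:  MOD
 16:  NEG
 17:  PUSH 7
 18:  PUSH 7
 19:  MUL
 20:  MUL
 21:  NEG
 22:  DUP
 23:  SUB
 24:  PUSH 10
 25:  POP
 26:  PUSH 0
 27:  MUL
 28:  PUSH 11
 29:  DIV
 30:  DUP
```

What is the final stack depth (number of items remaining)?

2

PUSH 11 → [11]
POP     → []
PUSH -4 → [-4]
PUSH 2  → [-4, 2]
SWAP    → [2, -4]
PUSH 10 → [2, -4, 10]
MUL     → [2, -40]
MUL     → [-80]
PUSH -3 → [-80, -3]
SUB     → [-77]
PUSH 2  → [-77, 2]
ADD     → [-75]
NEG     → [75]
PUSH 6  → [75, 6]
MOD     → [3]
NEG     → [-3]
PUSH 7  → [-3, 7]
PUSH 7  → [-3, 7, 7]
MUL     → [-3, 49]
MUL     → [-147]
NEG     → [147]
DUP     → [147, 147]
SUB     → [0]
PUSH 10 → [0, 10]
POP     → [0]
PUSH 0  → [0, 0]
MUL     → [0]
PUSH 11 → [0, 11]
DIV     → [0]
DUP     → [0, 0]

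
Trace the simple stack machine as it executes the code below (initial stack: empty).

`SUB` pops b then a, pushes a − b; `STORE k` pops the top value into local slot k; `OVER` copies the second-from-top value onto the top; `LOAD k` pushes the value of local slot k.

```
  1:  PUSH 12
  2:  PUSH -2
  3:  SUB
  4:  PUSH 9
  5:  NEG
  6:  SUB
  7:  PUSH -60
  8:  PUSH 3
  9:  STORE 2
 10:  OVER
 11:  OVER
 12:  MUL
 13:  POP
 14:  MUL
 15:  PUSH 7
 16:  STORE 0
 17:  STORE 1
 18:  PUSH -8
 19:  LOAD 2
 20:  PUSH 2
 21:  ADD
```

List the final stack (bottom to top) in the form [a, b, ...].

[-8, 5]

PUSH 12  → [12]
PUSH -2  → [12, -2]
SUB      → [14]
PUSH 9   → [14, 9]
NEG      → [14, -9]
SUB      → [23]
PUSH -60 → [23, -60]
PUSH 3   → [23, -60, 3]
STORE 2  → [23, -60]
OVER     → [23, -60, 23]
OVER     → [23, -60, 23, -60]
MUL      → [23, -60, -1380]
POP      → [23, -60]
MUL      → [-1380]
PUSH 7   → [-1380, 7]
STORE 0  → [-1380]
STORE 1  → []
PUSH -8  → [-8]
LOAD 2   → [-8, 3]
PUSH 2   → [-8, 3, 2]
ADD      → [-8, 5]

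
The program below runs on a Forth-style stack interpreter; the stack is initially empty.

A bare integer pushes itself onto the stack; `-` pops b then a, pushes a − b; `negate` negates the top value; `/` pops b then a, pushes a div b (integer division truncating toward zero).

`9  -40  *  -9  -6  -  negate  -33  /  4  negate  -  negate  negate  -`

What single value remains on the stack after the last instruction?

-364

9      -> 9
-40    -> 9 -40
*      -> -360
-9     -> -360 -9
-6     -> -360 -9 -6
-      -> -360 -3
negate -> -360 3
-33    -> -360 3 -33
/      -> -360 0
4      -> -360 0 4
negate -> -360 0 -4
-      -> -360 4
negate -> -360 -4
negate -> -360 4
-      -> -364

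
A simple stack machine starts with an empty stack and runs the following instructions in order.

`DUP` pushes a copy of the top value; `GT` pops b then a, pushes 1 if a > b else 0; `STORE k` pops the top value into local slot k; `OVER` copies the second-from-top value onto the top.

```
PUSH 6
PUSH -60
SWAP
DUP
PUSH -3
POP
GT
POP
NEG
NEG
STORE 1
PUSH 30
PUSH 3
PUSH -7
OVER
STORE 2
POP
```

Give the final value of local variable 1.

-60

PUSH 6   : 6
PUSH -60 : 6 -60
SWAP     : -60 6
DUP      : -60 6 6
PUSH -3  : -60 6 6 -3
POP      : -60 6 6
GT       : -60 0
POP      : -60
NEG      : 60
NEG      : -60
STORE 1  : (empty)
PUSH 30  : 30
PUSH 3   : 30 3
PUSH -7  : 30 3 -7
OVER     : 30 3 -7 3
STORE 2  : 30 3 -7
POP      : 30 3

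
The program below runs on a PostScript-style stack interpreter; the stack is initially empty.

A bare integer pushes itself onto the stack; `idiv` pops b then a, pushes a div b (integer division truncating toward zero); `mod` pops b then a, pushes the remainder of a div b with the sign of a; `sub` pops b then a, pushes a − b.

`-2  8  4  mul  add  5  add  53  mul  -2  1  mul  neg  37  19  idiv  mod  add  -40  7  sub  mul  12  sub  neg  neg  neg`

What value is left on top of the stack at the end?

-2   → [-2]
8    → [-2, 8]
4    → [-2, 8, 4]
mul  → [-2, 32]
add  → [30]
5    → [30, 5]
add  → [35]
53   → [35, 53]
mul  → [1855]
-2   → [1855, -2]
1    → [1855, -2, 1]
mul  → [1855, -2]
neg  → [1855, 2]
37   → [1855, 2, 37]
19   → [1855, 2, 37, 19]
idiv → [1855, 2, 1]
mod  → [1855, 0]
add  → [1855]
-40  → [1855, -40]
7    → [1855, -40, 7]
sub  → [1855, -47]
mul  → [-87185]
12   → [-87185, 12]
sub  → [-87197]
neg  → [87197]
neg  → [-87197]
neg  → [87197]

87197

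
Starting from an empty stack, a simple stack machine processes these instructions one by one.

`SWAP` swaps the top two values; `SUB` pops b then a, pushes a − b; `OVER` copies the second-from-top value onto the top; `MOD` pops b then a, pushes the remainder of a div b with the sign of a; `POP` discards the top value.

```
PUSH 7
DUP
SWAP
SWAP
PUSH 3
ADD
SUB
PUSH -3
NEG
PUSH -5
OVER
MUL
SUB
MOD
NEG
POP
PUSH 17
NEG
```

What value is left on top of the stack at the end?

PUSH 7  : [7]
DUP     : [7, 7]
SWAP    : [7, 7]
SWAP    : [7, 7]
PUSH 3  : [7, 7, 3]
ADD     : [7, 10]
SUB     : [-3]
PUSH -3 : [-3, -3]
NEG     : [-3, 3]
PUSH -5 : [-3, 3, -5]
OVER    : [-3, 3, -5, 3]
MUL     : [-3, 3, -15]
SUB     : [-3, 18]
MOD     : [-3]
NEG     : [3]
POP     : []
PUSH 17 : [17]
NEG     : [-17]

-17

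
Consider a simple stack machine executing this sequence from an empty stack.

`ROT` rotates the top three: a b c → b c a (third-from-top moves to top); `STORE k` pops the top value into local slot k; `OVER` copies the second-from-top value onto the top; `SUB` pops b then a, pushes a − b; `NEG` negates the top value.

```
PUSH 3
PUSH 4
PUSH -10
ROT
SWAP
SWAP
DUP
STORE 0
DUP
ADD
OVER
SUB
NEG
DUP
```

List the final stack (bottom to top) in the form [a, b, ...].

[4, -10, -16, -16]

PUSH 3   → [3]
PUSH 4   → [3, 4]
PUSH -10 → [3, 4, -10]
ROT      → [4, -10, 3]
SWAP     → [4, 3, -10]
SWAP     → [4, -10, 3]
DUP      → [4, -10, 3, 3]
STORE 0  → [4, -10, 3]
DUP      → [4, -10, 3, 3]
ADD      → [4, -10, 6]
OVER     → [4, -10, 6, -10]
SUB      → [4, -10, 16]
NEG      → [4, -10, -16]
DUP      → [4, -10, -16, -16]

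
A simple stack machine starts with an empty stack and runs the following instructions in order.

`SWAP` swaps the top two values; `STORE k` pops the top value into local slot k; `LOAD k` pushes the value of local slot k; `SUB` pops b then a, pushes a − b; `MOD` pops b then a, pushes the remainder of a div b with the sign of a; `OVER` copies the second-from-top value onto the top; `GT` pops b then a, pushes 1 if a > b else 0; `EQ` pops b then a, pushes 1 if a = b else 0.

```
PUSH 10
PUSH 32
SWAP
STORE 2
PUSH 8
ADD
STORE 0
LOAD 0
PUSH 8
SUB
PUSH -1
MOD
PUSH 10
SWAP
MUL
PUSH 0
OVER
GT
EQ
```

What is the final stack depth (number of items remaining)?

PUSH 10 → [10]
PUSH 32 → [10, 32]
SWAP    → [32, 10]
STORE 2 → [32]
PUSH 8  → [32, 8]
ADD     → [40]
STORE 0 → []
LOAD 0  → [40]
PUSH 8  → [40, 8]
SUB     → [32]
PUSH -1 → [32, -1]
MOD     → [0]
PUSH 10 → [0, 10]
SWAP    → [10, 0]
MUL     → [0]
PUSH 0  → [0, 0]
OVER    → [0, 0, 0]
GT      → [0, 0]
EQ      → [1]

1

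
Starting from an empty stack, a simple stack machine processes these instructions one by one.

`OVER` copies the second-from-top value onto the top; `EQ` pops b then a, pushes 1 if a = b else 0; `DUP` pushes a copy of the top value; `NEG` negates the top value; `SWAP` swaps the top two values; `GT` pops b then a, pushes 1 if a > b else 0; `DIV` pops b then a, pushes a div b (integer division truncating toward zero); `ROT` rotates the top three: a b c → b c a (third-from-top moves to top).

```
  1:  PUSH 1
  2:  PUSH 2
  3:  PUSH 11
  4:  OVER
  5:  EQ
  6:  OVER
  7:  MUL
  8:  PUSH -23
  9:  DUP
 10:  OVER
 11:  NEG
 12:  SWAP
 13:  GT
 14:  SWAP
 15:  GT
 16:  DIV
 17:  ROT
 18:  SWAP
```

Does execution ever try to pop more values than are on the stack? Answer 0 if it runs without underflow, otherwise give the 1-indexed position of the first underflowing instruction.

PUSH 1   -> 1
PUSH 2   -> 1 2
PUSH 11  -> 1 2 11
OVER     -> 1 2 11 2
EQ       -> 1 2 0
OVER     -> 1 2 0 2
MUL      -> 1 2 0
PUSH -23 -> 1 2 0 -23
DUP      -> 1 2 0 -23 -23
OVER     -> 1 2 0 -23 -23 -23
NEG      -> 1 2 0 -23 -23 23
SWAP     -> 1 2 0 -23 23 -23
GT       -> 1 2 0 -23 1
SWAP     -> 1 2 0 1 -23
GT       -> 1 2 0 1
DIV      -> 1 2 0
ROT      -> 2 0 1
SWAP     -> 2 1 0

0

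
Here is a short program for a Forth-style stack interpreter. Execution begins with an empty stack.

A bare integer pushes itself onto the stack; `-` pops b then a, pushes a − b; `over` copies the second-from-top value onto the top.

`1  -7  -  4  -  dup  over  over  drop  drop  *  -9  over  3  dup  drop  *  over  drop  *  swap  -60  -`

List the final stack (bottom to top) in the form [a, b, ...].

[-432, 76]

1    -> 1
-7   -> 1 -7
-    -> 8
4    -> 8 4
-    -> 4
dup  -> 4 4
over -> 4 4 4
over -> 4 4 4 4
drop -> 4 4 4
drop -> 4 4
*    -> 16
-9   -> 16 -9
over -> 16 -9 16
3    -> 16 -9 16 3
dup  -> 16 -9 16 3 3
drop -> 16 -9 16 3
*    -> 16 -9 48
over -> 16 -9 48 -9
drop -> 16 -9 48
*    -> 16 -432
swap -> -432 16
-60  -> -432 16 -60
-    -> -432 76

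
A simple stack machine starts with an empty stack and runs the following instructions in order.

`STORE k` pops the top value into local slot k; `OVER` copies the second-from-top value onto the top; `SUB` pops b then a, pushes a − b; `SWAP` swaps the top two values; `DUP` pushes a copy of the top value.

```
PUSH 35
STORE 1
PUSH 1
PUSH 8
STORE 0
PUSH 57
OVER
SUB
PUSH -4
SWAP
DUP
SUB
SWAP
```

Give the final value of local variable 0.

PUSH 35 : 35
STORE 1 : (empty)
PUSH 1  : 1
PUSH 8  : 1 8
STORE 0 : 1
PUSH 57 : 1 57
OVER    : 1 57 1
SUB     : 1 56
PUSH -4 : 1 56 -4
SWAP    : 1 -4 56
DUP     : 1 -4 56 56
SUB     : 1 -4 0
SWAP    : 1 0 -4

8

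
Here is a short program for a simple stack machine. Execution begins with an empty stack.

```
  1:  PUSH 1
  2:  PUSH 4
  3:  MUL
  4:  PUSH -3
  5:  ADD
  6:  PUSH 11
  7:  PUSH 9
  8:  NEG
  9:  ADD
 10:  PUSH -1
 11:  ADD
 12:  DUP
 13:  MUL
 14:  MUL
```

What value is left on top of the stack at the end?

1

PUSH 1  : [1]
PUSH 4  : [1, 4]
MUL     : [4]
PUSH -3 : [4, -3]
ADD     : [1]
PUSH 11 : [1, 11]
PUSH 9  : [1, 11, 9]
NEG     : [1, 11, -9]
ADD     : [1, 2]
PUSH -1 : [1, 2, -1]
ADD     : [1, 1]
DUP     : [1, 1, 1]
MUL     : [1, 1]
MUL     : [1]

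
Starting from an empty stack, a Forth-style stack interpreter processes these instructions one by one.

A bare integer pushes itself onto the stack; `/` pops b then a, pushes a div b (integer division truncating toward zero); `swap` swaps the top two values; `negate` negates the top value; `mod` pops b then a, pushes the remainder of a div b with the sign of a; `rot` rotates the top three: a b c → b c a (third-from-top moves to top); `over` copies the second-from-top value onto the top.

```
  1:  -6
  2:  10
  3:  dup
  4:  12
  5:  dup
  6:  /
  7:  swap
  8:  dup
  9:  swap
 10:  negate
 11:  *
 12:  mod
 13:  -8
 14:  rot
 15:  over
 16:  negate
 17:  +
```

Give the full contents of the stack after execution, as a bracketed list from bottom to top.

-6     : [-6]
10     : [-6, 10]
dup    : [-6, 10, 10]
12     : [-6, 10, 10, 12]
dup    : [-6, 10, 10, 12, 12]
/      : [-6, 10, 10, 1]
swap   : [-6, 10, 1, 10]
dup    : [-6, 10, 1, 10, 10]
swap   : [-6, 10, 1, 10, 10]
negate : [-6, 10, 1, 10, -10]
*      : [-6, 10, 1, -100]
mod    : [-6, 10, 1]
-8     : [-6, 10, 1, -8]
rot    : [-6, 1, -8, 10]
over   : [-6, 1, -8, 10, -8]
negate : [-6, 1, -8, 10, 8]
+      : [-6, 1, -8, 18]

[-6, 1, -8, 18]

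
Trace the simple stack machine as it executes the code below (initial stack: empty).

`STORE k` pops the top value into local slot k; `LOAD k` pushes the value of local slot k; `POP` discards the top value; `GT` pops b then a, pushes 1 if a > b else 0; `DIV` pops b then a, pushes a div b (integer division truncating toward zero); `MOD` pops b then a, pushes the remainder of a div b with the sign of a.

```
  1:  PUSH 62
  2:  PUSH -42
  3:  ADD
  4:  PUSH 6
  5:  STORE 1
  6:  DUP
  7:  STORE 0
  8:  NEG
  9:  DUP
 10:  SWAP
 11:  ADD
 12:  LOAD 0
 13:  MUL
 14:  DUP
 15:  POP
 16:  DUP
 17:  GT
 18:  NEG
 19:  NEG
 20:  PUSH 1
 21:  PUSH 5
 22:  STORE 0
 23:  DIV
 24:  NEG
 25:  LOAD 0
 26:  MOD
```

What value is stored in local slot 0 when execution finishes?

PUSH 62  : [62]
PUSH -42 : [62, -42]
ADD      : [20]
PUSH 6   : [20, 6]
STORE 1  : [20]
DUP      : [20, 20]
STORE 0  : [20]
NEG      : [-20]
DUP      : [-20, -20]
SWAP     : [-20, -20]
ADD      : [-40]
LOAD 0   : [-40, 20]
MUL      : [-800]
DUP      : [-800, -800]
POP      : [-800]
DUP      : [-800, -800]
GT       : [0]
NEG      : [0]
NEG      : [0]
PUSH 1   : [0, 1]
PUSH 5   : [0, 1, 5]
STORE 0  : [0, 1]
DIV      : [0]
NEG      : [0]
LOAD 0   : [0, 5]
MOD      : [0]

5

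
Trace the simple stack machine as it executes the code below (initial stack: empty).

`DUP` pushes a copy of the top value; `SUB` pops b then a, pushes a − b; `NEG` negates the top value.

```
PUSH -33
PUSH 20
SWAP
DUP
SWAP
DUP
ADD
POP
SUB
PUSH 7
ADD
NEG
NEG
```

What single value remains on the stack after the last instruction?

60

PUSH -33 : -33
PUSH 20  : -33 20
SWAP     : 20 -33
DUP      : 20 -33 -33
SWAP     : 20 -33 -33
DUP      : 20 -33 -33 -33
ADD      : 20 -33 -66
POP      : 20 -33
SUB      : 53
PUSH 7   : 53 7
ADD      : 60
NEG      : -60
NEG      : 60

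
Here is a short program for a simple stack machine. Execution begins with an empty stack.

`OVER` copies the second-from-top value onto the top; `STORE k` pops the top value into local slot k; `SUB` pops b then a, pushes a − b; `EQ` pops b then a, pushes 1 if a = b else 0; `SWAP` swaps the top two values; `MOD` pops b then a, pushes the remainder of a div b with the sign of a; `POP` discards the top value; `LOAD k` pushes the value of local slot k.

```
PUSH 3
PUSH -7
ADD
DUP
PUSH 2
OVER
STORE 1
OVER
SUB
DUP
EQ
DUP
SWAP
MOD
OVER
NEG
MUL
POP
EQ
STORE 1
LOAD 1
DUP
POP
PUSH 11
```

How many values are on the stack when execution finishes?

2

PUSH 3  : 3
PUSH -7 : 3 -7
ADD     : -4
DUP     : -4 -4
PUSH 2  : -4 -4 2
OVER    : -4 -4 2 -4
STORE 1 : -4 -4 2
OVER    : -4 -4 2 -4
SUB     : -4 -4 6
DUP     : -4 -4 6 6
EQ      : -4 -4 1
DUP     : -4 -4 1 1
SWAP    : -4 -4 1 1
MOD     : -4 -4 0
OVER    : -4 -4 0 -4
NEG     : -4 -4 0 4
MUL     : -4 -4 0
POP     : -4 -4
EQ      : 1
STORE 1 : (empty)
LOAD 1  : 1
DUP     : 1 1
POP     : 1
PUSH 11 : 1 11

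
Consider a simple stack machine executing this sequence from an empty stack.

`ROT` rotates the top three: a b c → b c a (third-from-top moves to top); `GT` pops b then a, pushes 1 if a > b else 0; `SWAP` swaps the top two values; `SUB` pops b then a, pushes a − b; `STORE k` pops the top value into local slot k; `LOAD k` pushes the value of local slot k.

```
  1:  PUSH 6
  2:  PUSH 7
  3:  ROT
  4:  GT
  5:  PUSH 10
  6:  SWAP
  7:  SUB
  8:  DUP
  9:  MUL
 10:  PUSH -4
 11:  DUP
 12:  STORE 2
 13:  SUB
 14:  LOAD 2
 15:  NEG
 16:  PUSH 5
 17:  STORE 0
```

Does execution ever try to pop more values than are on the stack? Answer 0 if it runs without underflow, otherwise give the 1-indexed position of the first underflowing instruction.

PUSH 6 -> 6
PUSH 7 -> 6 7
ROT  — needs 3 operands, stack has 2 → underflow

3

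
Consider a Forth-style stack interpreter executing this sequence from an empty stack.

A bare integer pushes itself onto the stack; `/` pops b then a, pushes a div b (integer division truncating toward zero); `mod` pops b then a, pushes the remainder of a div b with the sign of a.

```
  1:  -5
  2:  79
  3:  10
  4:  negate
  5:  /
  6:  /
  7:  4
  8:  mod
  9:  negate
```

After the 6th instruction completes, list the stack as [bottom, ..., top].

-5     -> -5
79     -> -5 79
10     -> -5 79 10
negate -> -5 79 -10
/      -> -5 -7
/      -> 0

[0]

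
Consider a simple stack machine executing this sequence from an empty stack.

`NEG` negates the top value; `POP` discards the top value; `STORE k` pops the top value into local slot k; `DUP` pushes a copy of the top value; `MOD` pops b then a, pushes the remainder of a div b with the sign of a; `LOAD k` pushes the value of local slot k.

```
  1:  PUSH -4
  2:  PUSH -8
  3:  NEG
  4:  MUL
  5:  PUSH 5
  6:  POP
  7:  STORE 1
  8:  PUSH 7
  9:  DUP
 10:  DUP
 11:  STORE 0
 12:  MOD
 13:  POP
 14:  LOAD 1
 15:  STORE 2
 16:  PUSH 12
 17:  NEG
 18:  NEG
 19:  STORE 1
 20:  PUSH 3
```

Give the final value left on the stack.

3

PUSH -4 → -4
PUSH -8 → -4 -8
NEG     → -4 8
MUL     → -32
PUSH 5  → -32 5
POP     → -32
STORE 1 → (empty)
PUSH 7  → 7
DUP     → 7 7
DUP     → 7 7 7
STORE 0 → 7 7
MOD     → 0
POP     → (empty)
LOAD 1  → -32
STORE 2 → (empty)
PUSH 12 → 12
NEG     → -12
NEG     → 12
STORE 1 → (empty)
PUSH 3  → 3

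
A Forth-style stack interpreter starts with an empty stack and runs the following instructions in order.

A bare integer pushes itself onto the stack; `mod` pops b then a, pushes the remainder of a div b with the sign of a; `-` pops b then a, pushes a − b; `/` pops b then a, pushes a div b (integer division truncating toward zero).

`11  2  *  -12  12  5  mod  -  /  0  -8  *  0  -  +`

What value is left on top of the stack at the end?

-1

11   [11]
2    [11, 2]
*    [22]
-12  [22, -12]
12   [22, -12, 12]
5    [22, -12, 12, 5]
mod  [22, -12, 2]
-    [22, -14]
/    [-1]
0    [-1, 0]
-8   [-1, 0, -8]
*    [-1, 0]
0    [-1, 0, 0]
-    [-1, 0]
+    [-1]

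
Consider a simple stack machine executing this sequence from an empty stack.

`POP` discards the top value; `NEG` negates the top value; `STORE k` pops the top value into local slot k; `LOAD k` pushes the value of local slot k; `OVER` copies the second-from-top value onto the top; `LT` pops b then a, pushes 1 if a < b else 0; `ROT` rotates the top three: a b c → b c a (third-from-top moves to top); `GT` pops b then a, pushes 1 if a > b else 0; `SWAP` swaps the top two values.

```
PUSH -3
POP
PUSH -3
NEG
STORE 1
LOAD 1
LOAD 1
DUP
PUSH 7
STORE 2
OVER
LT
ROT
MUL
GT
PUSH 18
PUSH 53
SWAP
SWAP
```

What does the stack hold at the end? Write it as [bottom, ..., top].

PUSH -3  -3
POP      (empty)
PUSH -3  -3
NEG      3
STORE 1  (empty)
LOAD 1   3
LOAD 1   3 3
DUP      3 3 3
PUSH 7   3 3 3 7
STORE 2  3 3 3
OVER     3 3 3 3
LT       3 3 0
ROT      3 0 3
MUL      3 0
GT       1
PUSH 18  1 18
PUSH 53  1 18 53
SWAP     1 53 18
SWAP     1 18 53

[1, 18, 53]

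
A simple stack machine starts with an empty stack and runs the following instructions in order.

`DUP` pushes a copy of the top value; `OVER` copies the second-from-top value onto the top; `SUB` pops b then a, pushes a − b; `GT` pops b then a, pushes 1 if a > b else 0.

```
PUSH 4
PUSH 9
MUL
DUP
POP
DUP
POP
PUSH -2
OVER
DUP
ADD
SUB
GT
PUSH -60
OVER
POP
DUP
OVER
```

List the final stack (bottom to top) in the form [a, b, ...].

PUSH 4   : 4
PUSH 9   : 4 9
MUL      : 36
DUP      : 36 36
POP      : 36
DUP      : 36 36
POP      : 36
PUSH -2  : 36 -2
OVER     : 36 -2 36
DUP      : 36 -2 36 36
ADD      : 36 -2 72
SUB      : 36 -74
GT       : 1
PUSH -60 : 1 -60
OVER     : 1 -60 1
POP      : 1 -60
DUP      : 1 -60 -60
OVER     : 1 -60 -60 -60

[1, -60, -60, -60]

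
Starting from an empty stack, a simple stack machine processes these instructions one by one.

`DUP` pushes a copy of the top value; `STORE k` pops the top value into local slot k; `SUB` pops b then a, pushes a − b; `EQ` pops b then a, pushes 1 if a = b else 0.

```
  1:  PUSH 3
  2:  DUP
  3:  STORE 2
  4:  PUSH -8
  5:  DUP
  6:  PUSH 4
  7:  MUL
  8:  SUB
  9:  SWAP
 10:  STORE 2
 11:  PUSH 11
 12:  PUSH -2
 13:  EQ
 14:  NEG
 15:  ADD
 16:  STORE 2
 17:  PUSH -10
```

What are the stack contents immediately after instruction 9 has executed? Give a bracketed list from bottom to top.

[24, 3]

PUSH 3  -> 3
DUP     -> 3 3
STORE 2 -> 3
PUSH -8 -> 3 -8
DUP     -> 3 -8 -8
PUSH 4  -> 3 -8 -8 4
MUL     -> 3 -8 -32
SUB     -> 3 24
SWAP    -> 24 3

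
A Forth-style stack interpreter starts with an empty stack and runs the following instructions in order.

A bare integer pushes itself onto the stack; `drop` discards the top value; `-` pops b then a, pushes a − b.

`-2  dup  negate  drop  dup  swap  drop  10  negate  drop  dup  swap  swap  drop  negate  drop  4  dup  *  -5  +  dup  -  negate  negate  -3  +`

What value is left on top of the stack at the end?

-3

-2     -> -2
dup    -> -2 -2
negate -> -2 2
drop   -> -2
dup    -> -2 -2
swap   -> -2 -2
drop   -> -2
10     -> -2 10
negate -> -2 -10
drop   -> -2
dup    -> -2 -2
swap   -> -2 -2
swap   -> -2 -2
drop   -> -2
negate -> 2
drop   -> (empty)
4      -> 4
dup    -> 4 4
*      -> 16
-5     -> 16 -5
+      -> 11
dup    -> 11 11
-      -> 0
negate -> 0
negate -> 0
-3     -> 0 -3
+      -> -3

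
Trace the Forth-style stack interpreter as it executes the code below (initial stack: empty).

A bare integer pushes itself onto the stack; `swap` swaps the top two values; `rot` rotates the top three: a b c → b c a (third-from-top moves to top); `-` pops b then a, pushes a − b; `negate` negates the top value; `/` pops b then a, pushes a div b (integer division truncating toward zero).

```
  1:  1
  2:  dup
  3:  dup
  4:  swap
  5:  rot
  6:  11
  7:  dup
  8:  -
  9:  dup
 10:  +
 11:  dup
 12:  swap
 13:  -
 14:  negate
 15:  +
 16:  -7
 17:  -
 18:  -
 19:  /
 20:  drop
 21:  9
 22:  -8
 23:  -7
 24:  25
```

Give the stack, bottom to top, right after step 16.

1      : 1
dup    : 1 1
dup    : 1 1 1
swap   : 1 1 1
rot    : 1 1 1
11     : 1 1 1 11
dup    : 1 1 1 11 11
-      : 1 1 1 0
dup    : 1 1 1 0 0
+      : 1 1 1 0
dup    : 1 1 1 0 0
swap   : 1 1 1 0 0
-      : 1 1 1 0
negate : 1 1 1 0
+      : 1 1 1
-7     : 1 1 1 -7

[1, 1, 1, -7]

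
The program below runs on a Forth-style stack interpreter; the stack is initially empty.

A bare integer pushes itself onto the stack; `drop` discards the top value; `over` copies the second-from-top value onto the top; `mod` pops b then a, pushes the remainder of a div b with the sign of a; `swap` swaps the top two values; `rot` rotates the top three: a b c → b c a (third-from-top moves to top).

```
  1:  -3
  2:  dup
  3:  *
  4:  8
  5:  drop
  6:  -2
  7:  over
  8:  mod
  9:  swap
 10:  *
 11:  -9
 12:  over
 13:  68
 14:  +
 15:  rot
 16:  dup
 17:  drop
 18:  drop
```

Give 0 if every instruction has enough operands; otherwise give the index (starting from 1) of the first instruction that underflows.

0

-3   : [-3]
dup  : [-3, -3]
*    : [9]
8    : [9, 8]
drop : [9]
-2   : [9, -2]
over : [9, -2, 9]
mod  : [9, -2]
swap : [-2, 9]
*    : [-18]
-9   : [-18, -9]
over : [-18, -9, -18]
68   : [-18, -9, -18, 68]
+    : [-18, -9, 50]
rot  : [-9, 50, -18]
dup  : [-9, 50, -18, -18]
drop : [-9, 50, -18]
drop : [-9, 50]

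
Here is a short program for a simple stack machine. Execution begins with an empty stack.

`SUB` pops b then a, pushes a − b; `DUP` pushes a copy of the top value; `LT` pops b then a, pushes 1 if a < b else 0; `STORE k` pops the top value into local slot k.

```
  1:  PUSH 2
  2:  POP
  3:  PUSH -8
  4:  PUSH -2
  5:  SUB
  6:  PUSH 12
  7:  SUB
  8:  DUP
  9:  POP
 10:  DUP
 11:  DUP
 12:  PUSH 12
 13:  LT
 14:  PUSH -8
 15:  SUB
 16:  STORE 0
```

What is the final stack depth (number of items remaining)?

2

PUSH 2  -> 2
POP     -> (empty)
PUSH -8 -> -8
PUSH -2 -> -8 -2
SUB     -> -6
PUSH 12 -> -6 12
SUB     -> -18
DUP     -> -18 -18
POP     -> -18
DUP     -> -18 -18
DUP     -> -18 -18 -18
PUSH 12 -> -18 -18 -18 12
LT      -> -18 -18 1
PUSH -8 -> -18 -18 1 -8
SUB     -> -18 -18 9
STORE 0 -> -18 -18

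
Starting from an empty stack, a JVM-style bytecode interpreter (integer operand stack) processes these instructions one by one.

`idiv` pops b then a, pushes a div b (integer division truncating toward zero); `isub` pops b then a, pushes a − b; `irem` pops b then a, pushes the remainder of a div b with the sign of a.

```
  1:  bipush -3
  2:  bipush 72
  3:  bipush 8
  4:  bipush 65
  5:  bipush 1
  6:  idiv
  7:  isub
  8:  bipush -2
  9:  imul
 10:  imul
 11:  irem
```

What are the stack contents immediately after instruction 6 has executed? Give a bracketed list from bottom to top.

[-3, 72, 8, 65]

bipush -3 -> [-3]
bipush 72 -> [-3, 72]
bipush 8  -> [-3, 72, 8]
bipush 65 -> [-3, 72, 8, 65]
bipush 1  -> [-3, 72, 8, 65, 1]
idiv      -> [-3, 72, 8, 65]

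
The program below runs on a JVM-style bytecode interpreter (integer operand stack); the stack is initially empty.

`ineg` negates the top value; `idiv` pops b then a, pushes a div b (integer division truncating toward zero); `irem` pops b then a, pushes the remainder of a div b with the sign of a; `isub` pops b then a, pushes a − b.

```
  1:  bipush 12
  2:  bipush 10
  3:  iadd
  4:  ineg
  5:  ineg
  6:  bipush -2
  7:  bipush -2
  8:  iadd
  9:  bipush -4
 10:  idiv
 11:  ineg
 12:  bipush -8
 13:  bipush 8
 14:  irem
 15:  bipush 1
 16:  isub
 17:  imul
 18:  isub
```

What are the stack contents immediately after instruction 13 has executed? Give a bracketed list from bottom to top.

bipush 12 -> [12]
bipush 10 -> [12, 10]
iadd      -> [22]
ineg      -> [-22]
ineg      -> [22]
bipush -2 -> [22, -2]
bipush -2 -> [22, -2, -2]
iadd      -> [22, -4]
bipush -4 -> [22, -4, -4]
idiv      -> [22, 1]
ineg      -> [22, -1]
bipush -8 -> [22, -1, -8]
bipush 8  -> [22, -1, -8, 8]

[22, -1, -8, 8]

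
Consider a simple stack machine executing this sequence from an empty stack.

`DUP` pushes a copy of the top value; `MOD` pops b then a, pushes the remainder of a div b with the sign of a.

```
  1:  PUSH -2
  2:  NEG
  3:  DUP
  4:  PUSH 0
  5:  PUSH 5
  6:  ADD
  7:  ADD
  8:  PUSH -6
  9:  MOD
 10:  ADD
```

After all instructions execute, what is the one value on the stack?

3

PUSH -2  [-2]
NEG      [2]
DUP      [2, 2]
PUSH 0   [2, 2, 0]
PUSH 5   [2, 2, 0, 5]
ADD      [2, 2, 5]
ADD      [2, 7]
PUSH -6  [2, 7, -6]
MOD      [2, 1]
ADD      [3]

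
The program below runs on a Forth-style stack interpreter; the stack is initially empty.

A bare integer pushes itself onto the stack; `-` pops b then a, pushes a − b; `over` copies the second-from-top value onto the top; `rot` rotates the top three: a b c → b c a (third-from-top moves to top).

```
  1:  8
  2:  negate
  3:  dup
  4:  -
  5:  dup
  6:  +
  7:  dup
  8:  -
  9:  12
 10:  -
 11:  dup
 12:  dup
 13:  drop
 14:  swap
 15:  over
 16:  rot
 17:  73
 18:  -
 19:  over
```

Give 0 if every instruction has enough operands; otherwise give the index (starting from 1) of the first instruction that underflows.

0

8      -> 8
negate -> -8
dup    -> -8 -8
-      -> 0
dup    -> 0 0
+      -> 0
dup    -> 0 0
-      -> 0
12     -> 0 12
-      -> -12
dup    -> -12 -12
dup    -> -12 -12 -12
drop   -> -12 -12
swap   -> -12 -12
over   -> -12 -12 -12
rot    -> -12 -12 -12
73     -> -12 -12 -12 73
-      -> -12 -12 -85
over   -> -12 -12 -85 -12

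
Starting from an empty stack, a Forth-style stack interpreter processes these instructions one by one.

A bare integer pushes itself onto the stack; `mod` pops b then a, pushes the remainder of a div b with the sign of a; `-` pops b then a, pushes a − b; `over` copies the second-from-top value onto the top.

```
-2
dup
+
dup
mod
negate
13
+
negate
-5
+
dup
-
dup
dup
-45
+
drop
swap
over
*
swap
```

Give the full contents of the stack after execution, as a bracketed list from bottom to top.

[0, 0]

-2     -> -2
dup    -> -2 -2
+      -> -4
dup    -> -4 -4
mod    -> 0
negate -> 0
13     -> 0 13
+      -> 13
negate -> -13
-5     -> -13 -5
+      -> -18
dup    -> -18 -18
-      -> 0
dup    -> 0 0
dup    -> 0 0 0
-45    -> 0 0 0 -45
+      -> 0 0 -45
drop   -> 0 0
swap   -> 0 0
over   -> 0 0 0
*      -> 0 0
swap   -> 0 0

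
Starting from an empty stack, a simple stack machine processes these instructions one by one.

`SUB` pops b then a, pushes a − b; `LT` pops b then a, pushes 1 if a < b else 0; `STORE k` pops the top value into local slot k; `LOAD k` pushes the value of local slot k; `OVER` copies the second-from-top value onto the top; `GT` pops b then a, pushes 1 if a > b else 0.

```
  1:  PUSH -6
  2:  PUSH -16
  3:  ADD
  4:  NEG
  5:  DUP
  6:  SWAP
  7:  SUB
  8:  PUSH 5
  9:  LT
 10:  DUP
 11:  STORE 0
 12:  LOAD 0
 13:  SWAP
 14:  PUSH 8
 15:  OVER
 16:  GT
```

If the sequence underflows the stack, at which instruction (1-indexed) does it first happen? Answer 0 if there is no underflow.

0

PUSH -6  -> -6
PUSH -16 -> -6 -16
ADD      -> -22
NEG      -> 22
DUP      -> 22 22
SWAP     -> 22 22
SUB      -> 0
PUSH 5   -> 0 5
LT       -> 1
DUP      -> 1 1
STORE 0  -> 1
LOAD 0   -> 1 1
SWAP     -> 1 1
PUSH 8   -> 1 1 8
OVER     -> 1 1 8 1
GT       -> 1 1 1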